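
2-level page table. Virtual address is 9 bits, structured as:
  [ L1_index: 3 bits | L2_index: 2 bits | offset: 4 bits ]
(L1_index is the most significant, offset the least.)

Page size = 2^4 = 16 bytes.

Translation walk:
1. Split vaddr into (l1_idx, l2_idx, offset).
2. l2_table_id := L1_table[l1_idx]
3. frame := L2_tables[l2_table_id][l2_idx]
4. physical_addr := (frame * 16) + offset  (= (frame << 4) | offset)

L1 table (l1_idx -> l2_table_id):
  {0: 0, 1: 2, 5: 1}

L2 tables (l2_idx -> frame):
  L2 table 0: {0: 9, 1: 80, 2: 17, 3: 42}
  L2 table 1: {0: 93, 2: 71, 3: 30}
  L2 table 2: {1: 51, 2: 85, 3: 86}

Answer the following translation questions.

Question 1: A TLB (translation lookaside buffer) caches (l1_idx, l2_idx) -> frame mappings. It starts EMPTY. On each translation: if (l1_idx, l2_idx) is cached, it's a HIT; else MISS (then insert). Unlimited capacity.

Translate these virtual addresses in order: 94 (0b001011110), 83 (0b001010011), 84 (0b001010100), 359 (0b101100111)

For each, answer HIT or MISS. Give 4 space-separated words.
vaddr=94: (1,1) not in TLB -> MISS, insert
vaddr=83: (1,1) in TLB -> HIT
vaddr=84: (1,1) in TLB -> HIT
vaddr=359: (5,2) not in TLB -> MISS, insert

Answer: MISS HIT HIT MISS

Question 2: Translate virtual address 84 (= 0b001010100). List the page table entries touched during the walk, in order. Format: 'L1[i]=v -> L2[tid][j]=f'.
Answer: L1[1]=2 -> L2[2][1]=51

Derivation:
vaddr = 84 = 0b001010100
Split: l1_idx=1, l2_idx=1, offset=4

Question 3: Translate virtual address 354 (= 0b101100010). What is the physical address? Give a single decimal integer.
Answer: 1138

Derivation:
vaddr = 354 = 0b101100010
Split: l1_idx=5, l2_idx=2, offset=2
L1[5] = 1
L2[1][2] = 71
paddr = 71 * 16 + 2 = 1138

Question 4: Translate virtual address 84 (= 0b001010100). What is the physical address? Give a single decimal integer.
Answer: 820

Derivation:
vaddr = 84 = 0b001010100
Split: l1_idx=1, l2_idx=1, offset=4
L1[1] = 2
L2[2][1] = 51
paddr = 51 * 16 + 4 = 820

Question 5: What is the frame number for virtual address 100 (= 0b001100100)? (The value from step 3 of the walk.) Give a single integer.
Answer: 85

Derivation:
vaddr = 100: l1_idx=1, l2_idx=2
L1[1] = 2; L2[2][2] = 85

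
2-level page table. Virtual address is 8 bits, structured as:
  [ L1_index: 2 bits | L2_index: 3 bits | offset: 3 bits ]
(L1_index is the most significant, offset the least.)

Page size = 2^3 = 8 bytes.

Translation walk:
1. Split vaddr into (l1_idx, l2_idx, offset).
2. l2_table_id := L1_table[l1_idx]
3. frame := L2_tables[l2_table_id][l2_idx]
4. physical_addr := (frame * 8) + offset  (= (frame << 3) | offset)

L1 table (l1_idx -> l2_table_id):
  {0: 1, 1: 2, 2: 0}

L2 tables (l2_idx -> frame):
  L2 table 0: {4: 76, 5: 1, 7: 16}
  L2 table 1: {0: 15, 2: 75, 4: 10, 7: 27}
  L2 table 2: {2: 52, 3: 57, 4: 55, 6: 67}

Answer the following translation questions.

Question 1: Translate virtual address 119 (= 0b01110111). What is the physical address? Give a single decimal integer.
Answer: 543

Derivation:
vaddr = 119 = 0b01110111
Split: l1_idx=1, l2_idx=6, offset=7
L1[1] = 2
L2[2][6] = 67
paddr = 67 * 8 + 7 = 543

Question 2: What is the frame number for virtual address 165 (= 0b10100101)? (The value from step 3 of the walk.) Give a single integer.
vaddr = 165: l1_idx=2, l2_idx=4
L1[2] = 0; L2[0][4] = 76

Answer: 76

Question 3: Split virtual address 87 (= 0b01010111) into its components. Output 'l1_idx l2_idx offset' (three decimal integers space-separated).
vaddr = 87 = 0b01010111
  top 2 bits -> l1_idx = 1
  next 3 bits -> l2_idx = 2
  bottom 3 bits -> offset = 7

Answer: 1 2 7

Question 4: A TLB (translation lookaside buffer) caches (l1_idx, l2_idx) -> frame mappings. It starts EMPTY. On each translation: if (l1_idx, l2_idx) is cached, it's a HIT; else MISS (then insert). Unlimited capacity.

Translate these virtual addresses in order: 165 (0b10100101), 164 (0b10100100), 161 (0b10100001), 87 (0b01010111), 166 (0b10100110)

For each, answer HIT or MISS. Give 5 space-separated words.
Answer: MISS HIT HIT MISS HIT

Derivation:
vaddr=165: (2,4) not in TLB -> MISS, insert
vaddr=164: (2,4) in TLB -> HIT
vaddr=161: (2,4) in TLB -> HIT
vaddr=87: (1,2) not in TLB -> MISS, insert
vaddr=166: (2,4) in TLB -> HIT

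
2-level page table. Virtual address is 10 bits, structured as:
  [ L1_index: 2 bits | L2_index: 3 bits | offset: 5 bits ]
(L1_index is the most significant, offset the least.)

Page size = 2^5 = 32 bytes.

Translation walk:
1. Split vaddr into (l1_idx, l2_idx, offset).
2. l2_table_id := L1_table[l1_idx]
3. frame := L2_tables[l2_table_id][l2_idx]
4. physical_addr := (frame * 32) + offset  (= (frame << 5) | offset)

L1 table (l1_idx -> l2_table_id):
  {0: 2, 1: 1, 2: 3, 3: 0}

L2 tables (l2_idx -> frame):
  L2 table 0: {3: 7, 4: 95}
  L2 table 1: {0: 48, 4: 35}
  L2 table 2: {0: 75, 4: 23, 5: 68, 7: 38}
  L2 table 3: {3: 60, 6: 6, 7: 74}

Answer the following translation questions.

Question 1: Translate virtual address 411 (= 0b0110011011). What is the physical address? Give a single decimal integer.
vaddr = 411 = 0b0110011011
Split: l1_idx=1, l2_idx=4, offset=27
L1[1] = 1
L2[1][4] = 35
paddr = 35 * 32 + 27 = 1147

Answer: 1147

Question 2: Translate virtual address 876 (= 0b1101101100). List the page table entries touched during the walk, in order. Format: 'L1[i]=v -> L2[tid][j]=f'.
vaddr = 876 = 0b1101101100
Split: l1_idx=3, l2_idx=3, offset=12

Answer: L1[3]=0 -> L2[0][3]=7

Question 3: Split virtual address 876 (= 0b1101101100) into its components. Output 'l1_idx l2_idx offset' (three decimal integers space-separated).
vaddr = 876 = 0b1101101100
  top 2 bits -> l1_idx = 3
  next 3 bits -> l2_idx = 3
  bottom 5 bits -> offset = 12

Answer: 3 3 12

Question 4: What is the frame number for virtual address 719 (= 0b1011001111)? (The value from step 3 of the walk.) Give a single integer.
vaddr = 719: l1_idx=2, l2_idx=6
L1[2] = 3; L2[3][6] = 6

Answer: 6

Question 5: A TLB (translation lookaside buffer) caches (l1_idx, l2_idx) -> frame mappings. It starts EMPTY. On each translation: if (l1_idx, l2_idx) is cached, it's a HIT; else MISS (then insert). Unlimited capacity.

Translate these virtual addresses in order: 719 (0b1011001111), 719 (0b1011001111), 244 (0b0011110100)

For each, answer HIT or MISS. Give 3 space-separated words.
vaddr=719: (2,6) not in TLB -> MISS, insert
vaddr=719: (2,6) in TLB -> HIT
vaddr=244: (0,7) not in TLB -> MISS, insert

Answer: MISS HIT MISS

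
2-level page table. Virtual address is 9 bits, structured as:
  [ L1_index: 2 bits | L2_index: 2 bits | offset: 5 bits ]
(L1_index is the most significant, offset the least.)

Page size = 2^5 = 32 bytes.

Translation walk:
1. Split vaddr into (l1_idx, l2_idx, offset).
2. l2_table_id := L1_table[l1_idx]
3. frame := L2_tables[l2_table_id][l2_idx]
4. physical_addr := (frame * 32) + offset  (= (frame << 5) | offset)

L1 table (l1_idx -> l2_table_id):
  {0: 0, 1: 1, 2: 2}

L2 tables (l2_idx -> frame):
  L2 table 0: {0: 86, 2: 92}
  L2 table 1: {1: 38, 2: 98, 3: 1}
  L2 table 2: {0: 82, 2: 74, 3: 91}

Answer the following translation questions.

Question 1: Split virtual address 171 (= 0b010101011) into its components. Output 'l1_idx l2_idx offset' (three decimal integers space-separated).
Answer: 1 1 11

Derivation:
vaddr = 171 = 0b010101011
  top 2 bits -> l1_idx = 1
  next 2 bits -> l2_idx = 1
  bottom 5 bits -> offset = 11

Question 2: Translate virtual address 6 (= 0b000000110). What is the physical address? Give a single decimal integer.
Answer: 2758

Derivation:
vaddr = 6 = 0b000000110
Split: l1_idx=0, l2_idx=0, offset=6
L1[0] = 0
L2[0][0] = 86
paddr = 86 * 32 + 6 = 2758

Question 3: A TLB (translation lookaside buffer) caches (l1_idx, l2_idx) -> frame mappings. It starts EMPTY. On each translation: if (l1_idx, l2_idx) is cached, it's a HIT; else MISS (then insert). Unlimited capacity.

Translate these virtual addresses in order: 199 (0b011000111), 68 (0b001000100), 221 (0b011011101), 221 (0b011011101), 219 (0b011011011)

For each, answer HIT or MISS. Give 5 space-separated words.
vaddr=199: (1,2) not in TLB -> MISS, insert
vaddr=68: (0,2) not in TLB -> MISS, insert
vaddr=221: (1,2) in TLB -> HIT
vaddr=221: (1,2) in TLB -> HIT
vaddr=219: (1,2) in TLB -> HIT

Answer: MISS MISS HIT HIT HIT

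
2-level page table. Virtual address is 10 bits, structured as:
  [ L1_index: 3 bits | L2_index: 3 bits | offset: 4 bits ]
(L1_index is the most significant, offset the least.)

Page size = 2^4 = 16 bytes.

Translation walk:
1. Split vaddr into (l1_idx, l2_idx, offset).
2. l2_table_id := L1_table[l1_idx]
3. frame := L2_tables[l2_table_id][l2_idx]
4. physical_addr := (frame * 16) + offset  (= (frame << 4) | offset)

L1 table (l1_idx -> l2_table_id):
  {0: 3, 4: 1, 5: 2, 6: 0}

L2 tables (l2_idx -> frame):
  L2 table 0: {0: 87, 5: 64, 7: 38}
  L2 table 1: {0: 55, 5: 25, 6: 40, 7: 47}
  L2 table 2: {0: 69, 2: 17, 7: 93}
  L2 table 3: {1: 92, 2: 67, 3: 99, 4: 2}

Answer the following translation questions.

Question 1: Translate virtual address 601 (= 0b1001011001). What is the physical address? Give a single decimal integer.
Answer: 409

Derivation:
vaddr = 601 = 0b1001011001
Split: l1_idx=4, l2_idx=5, offset=9
L1[4] = 1
L2[1][5] = 25
paddr = 25 * 16 + 9 = 409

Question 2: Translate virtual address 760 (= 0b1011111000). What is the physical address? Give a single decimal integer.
Answer: 1496

Derivation:
vaddr = 760 = 0b1011111000
Split: l1_idx=5, l2_idx=7, offset=8
L1[5] = 2
L2[2][7] = 93
paddr = 93 * 16 + 8 = 1496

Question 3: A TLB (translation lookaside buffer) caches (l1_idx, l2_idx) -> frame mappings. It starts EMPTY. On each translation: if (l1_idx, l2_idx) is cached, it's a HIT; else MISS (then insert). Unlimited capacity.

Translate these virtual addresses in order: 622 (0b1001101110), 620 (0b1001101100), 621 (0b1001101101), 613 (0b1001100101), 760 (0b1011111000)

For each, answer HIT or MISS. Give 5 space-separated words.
Answer: MISS HIT HIT HIT MISS

Derivation:
vaddr=622: (4,6) not in TLB -> MISS, insert
vaddr=620: (4,6) in TLB -> HIT
vaddr=621: (4,6) in TLB -> HIT
vaddr=613: (4,6) in TLB -> HIT
vaddr=760: (5,7) not in TLB -> MISS, insert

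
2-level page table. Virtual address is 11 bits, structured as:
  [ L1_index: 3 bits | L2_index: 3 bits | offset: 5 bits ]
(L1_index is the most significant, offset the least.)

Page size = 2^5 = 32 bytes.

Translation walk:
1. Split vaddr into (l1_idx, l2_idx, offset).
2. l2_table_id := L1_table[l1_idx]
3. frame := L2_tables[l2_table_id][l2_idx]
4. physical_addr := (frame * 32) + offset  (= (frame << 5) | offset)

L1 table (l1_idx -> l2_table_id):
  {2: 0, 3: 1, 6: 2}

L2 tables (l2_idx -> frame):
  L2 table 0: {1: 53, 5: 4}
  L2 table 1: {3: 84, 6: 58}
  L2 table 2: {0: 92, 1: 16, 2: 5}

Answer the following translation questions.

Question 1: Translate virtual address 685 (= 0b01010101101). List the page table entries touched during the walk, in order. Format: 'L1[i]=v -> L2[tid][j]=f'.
Answer: L1[2]=0 -> L2[0][5]=4

Derivation:
vaddr = 685 = 0b01010101101
Split: l1_idx=2, l2_idx=5, offset=13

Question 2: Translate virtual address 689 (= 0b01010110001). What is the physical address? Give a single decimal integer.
vaddr = 689 = 0b01010110001
Split: l1_idx=2, l2_idx=5, offset=17
L1[2] = 0
L2[0][5] = 4
paddr = 4 * 32 + 17 = 145

Answer: 145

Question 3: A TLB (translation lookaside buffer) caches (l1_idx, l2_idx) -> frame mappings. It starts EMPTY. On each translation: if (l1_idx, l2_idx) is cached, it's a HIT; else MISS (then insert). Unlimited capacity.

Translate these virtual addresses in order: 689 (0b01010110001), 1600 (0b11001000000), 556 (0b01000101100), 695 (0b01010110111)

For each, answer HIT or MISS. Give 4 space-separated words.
Answer: MISS MISS MISS HIT

Derivation:
vaddr=689: (2,5) not in TLB -> MISS, insert
vaddr=1600: (6,2) not in TLB -> MISS, insert
vaddr=556: (2,1) not in TLB -> MISS, insert
vaddr=695: (2,5) in TLB -> HIT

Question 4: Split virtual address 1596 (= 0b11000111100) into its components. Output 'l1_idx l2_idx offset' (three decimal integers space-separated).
vaddr = 1596 = 0b11000111100
  top 3 bits -> l1_idx = 6
  next 3 bits -> l2_idx = 1
  bottom 5 bits -> offset = 28

Answer: 6 1 28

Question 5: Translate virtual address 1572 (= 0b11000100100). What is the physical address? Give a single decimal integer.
Answer: 516

Derivation:
vaddr = 1572 = 0b11000100100
Split: l1_idx=6, l2_idx=1, offset=4
L1[6] = 2
L2[2][1] = 16
paddr = 16 * 32 + 4 = 516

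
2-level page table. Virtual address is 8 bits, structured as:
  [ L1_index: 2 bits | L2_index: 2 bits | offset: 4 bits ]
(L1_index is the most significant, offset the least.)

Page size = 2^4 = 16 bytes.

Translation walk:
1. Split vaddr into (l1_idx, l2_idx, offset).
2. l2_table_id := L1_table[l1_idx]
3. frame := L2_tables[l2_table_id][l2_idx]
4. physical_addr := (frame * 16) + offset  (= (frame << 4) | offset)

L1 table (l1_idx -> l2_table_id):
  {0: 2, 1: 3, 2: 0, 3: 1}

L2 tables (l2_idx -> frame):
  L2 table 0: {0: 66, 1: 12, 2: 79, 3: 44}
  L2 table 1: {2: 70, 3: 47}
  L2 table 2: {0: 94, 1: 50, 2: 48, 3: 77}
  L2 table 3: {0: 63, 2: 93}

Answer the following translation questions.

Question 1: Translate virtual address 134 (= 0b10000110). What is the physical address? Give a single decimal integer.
Answer: 1062

Derivation:
vaddr = 134 = 0b10000110
Split: l1_idx=2, l2_idx=0, offset=6
L1[2] = 0
L2[0][0] = 66
paddr = 66 * 16 + 6 = 1062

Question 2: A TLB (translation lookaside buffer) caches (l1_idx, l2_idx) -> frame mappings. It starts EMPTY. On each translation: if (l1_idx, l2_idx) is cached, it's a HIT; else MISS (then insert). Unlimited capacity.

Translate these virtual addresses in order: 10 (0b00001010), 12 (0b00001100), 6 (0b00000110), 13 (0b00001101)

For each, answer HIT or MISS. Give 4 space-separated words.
vaddr=10: (0,0) not in TLB -> MISS, insert
vaddr=12: (0,0) in TLB -> HIT
vaddr=6: (0,0) in TLB -> HIT
vaddr=13: (0,0) in TLB -> HIT

Answer: MISS HIT HIT HIT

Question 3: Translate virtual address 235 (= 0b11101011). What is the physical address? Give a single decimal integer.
Answer: 1131

Derivation:
vaddr = 235 = 0b11101011
Split: l1_idx=3, l2_idx=2, offset=11
L1[3] = 1
L2[1][2] = 70
paddr = 70 * 16 + 11 = 1131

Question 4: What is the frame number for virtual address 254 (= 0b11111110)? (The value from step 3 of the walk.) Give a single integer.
vaddr = 254: l1_idx=3, l2_idx=3
L1[3] = 1; L2[1][3] = 47

Answer: 47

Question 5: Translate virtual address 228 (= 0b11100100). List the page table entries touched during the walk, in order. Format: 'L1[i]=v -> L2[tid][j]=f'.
Answer: L1[3]=1 -> L2[1][2]=70

Derivation:
vaddr = 228 = 0b11100100
Split: l1_idx=3, l2_idx=2, offset=4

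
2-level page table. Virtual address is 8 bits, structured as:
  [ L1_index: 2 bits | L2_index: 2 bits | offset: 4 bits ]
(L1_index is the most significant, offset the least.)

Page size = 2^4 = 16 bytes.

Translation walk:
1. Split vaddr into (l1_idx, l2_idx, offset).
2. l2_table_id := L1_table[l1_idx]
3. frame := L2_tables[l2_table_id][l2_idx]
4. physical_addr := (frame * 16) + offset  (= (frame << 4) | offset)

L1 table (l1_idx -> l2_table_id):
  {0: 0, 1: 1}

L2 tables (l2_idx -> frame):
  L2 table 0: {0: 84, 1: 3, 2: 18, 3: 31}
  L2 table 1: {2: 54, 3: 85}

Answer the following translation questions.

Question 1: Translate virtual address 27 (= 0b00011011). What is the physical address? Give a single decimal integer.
vaddr = 27 = 0b00011011
Split: l1_idx=0, l2_idx=1, offset=11
L1[0] = 0
L2[0][1] = 3
paddr = 3 * 16 + 11 = 59

Answer: 59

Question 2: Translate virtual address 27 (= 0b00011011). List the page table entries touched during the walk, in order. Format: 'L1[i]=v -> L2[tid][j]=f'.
vaddr = 27 = 0b00011011
Split: l1_idx=0, l2_idx=1, offset=11

Answer: L1[0]=0 -> L2[0][1]=3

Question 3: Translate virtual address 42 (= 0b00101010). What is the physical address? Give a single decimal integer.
Answer: 298

Derivation:
vaddr = 42 = 0b00101010
Split: l1_idx=0, l2_idx=2, offset=10
L1[0] = 0
L2[0][2] = 18
paddr = 18 * 16 + 10 = 298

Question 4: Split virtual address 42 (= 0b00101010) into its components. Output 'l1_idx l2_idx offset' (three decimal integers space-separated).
Answer: 0 2 10

Derivation:
vaddr = 42 = 0b00101010
  top 2 bits -> l1_idx = 0
  next 2 bits -> l2_idx = 2
  bottom 4 bits -> offset = 10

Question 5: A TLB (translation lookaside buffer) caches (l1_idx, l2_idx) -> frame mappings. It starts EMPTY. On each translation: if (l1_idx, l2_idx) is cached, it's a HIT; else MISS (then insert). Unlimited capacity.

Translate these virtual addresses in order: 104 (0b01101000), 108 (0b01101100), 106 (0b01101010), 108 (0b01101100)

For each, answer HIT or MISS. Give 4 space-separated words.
vaddr=104: (1,2) not in TLB -> MISS, insert
vaddr=108: (1,2) in TLB -> HIT
vaddr=106: (1,2) in TLB -> HIT
vaddr=108: (1,2) in TLB -> HIT

Answer: MISS HIT HIT HIT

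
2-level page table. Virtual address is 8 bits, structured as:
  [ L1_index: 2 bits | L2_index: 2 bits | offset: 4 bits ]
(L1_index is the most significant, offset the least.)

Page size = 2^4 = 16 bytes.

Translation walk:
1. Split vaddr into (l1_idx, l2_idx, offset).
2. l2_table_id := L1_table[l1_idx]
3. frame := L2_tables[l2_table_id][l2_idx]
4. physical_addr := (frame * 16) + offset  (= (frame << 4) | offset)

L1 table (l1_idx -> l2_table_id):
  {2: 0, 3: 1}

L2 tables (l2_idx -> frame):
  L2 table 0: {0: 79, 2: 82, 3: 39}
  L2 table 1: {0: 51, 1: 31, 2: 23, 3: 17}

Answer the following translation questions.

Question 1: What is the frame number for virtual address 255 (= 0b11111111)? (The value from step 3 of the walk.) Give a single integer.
vaddr = 255: l1_idx=3, l2_idx=3
L1[3] = 1; L2[1][3] = 17

Answer: 17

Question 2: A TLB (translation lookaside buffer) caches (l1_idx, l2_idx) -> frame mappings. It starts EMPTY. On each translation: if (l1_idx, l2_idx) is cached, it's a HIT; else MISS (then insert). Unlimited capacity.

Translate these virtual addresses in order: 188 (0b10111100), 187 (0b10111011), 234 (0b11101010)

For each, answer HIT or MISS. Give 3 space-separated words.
Answer: MISS HIT MISS

Derivation:
vaddr=188: (2,3) not in TLB -> MISS, insert
vaddr=187: (2,3) in TLB -> HIT
vaddr=234: (3,2) not in TLB -> MISS, insert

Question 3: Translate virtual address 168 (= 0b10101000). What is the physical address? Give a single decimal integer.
vaddr = 168 = 0b10101000
Split: l1_idx=2, l2_idx=2, offset=8
L1[2] = 0
L2[0][2] = 82
paddr = 82 * 16 + 8 = 1320

Answer: 1320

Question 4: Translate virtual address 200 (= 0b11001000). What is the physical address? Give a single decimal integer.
Answer: 824

Derivation:
vaddr = 200 = 0b11001000
Split: l1_idx=3, l2_idx=0, offset=8
L1[3] = 1
L2[1][0] = 51
paddr = 51 * 16 + 8 = 824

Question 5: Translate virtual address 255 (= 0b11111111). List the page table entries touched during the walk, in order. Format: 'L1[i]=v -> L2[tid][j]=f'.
vaddr = 255 = 0b11111111
Split: l1_idx=3, l2_idx=3, offset=15

Answer: L1[3]=1 -> L2[1][3]=17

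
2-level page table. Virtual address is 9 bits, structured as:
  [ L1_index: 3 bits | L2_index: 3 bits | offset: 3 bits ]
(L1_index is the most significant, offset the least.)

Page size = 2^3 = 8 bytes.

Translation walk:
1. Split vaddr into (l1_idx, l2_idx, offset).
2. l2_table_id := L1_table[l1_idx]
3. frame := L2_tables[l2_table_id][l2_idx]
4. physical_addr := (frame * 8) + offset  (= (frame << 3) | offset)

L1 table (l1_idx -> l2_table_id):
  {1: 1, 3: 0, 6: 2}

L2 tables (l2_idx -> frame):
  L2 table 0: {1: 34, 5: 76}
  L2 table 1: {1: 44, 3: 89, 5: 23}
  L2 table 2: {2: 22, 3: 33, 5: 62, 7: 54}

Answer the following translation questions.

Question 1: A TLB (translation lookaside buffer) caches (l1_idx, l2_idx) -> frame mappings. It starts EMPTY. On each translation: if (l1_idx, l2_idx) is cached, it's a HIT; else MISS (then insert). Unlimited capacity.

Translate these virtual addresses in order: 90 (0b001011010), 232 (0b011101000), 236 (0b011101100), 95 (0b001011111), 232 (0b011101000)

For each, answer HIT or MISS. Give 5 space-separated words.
Answer: MISS MISS HIT HIT HIT

Derivation:
vaddr=90: (1,3) not in TLB -> MISS, insert
vaddr=232: (3,5) not in TLB -> MISS, insert
vaddr=236: (3,5) in TLB -> HIT
vaddr=95: (1,3) in TLB -> HIT
vaddr=232: (3,5) in TLB -> HIT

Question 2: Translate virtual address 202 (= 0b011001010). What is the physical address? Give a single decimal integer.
Answer: 274

Derivation:
vaddr = 202 = 0b011001010
Split: l1_idx=3, l2_idx=1, offset=2
L1[3] = 0
L2[0][1] = 34
paddr = 34 * 8 + 2 = 274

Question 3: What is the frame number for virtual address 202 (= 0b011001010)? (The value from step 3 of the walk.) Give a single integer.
vaddr = 202: l1_idx=3, l2_idx=1
L1[3] = 0; L2[0][1] = 34

Answer: 34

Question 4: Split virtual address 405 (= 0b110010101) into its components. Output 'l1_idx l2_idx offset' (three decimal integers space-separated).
vaddr = 405 = 0b110010101
  top 3 bits -> l1_idx = 6
  next 3 bits -> l2_idx = 2
  bottom 3 bits -> offset = 5

Answer: 6 2 5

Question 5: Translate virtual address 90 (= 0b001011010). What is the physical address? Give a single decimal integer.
vaddr = 90 = 0b001011010
Split: l1_idx=1, l2_idx=3, offset=2
L1[1] = 1
L2[1][3] = 89
paddr = 89 * 8 + 2 = 714

Answer: 714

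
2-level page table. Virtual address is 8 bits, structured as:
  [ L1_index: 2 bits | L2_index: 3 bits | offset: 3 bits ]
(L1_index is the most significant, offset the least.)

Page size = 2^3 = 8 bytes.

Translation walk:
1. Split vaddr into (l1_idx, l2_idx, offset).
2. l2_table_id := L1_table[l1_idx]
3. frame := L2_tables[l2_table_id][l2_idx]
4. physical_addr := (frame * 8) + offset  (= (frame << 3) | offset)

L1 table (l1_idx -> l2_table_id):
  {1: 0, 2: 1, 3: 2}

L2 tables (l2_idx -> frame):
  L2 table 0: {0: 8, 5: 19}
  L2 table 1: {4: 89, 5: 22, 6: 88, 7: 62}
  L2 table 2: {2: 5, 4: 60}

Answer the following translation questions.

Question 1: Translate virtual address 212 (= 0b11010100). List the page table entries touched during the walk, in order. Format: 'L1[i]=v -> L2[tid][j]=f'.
vaddr = 212 = 0b11010100
Split: l1_idx=3, l2_idx=2, offset=4

Answer: L1[3]=2 -> L2[2][2]=5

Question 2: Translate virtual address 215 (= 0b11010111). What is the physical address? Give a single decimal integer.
vaddr = 215 = 0b11010111
Split: l1_idx=3, l2_idx=2, offset=7
L1[3] = 2
L2[2][2] = 5
paddr = 5 * 8 + 7 = 47

Answer: 47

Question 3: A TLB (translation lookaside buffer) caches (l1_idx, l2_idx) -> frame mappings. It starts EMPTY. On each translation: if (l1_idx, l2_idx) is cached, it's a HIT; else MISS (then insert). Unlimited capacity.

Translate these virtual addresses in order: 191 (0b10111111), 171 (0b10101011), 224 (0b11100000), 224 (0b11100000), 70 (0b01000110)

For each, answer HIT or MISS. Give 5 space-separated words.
vaddr=191: (2,7) not in TLB -> MISS, insert
vaddr=171: (2,5) not in TLB -> MISS, insert
vaddr=224: (3,4) not in TLB -> MISS, insert
vaddr=224: (3,4) in TLB -> HIT
vaddr=70: (1,0) not in TLB -> MISS, insert

Answer: MISS MISS MISS HIT MISS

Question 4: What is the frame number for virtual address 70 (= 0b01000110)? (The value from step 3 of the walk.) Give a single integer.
vaddr = 70: l1_idx=1, l2_idx=0
L1[1] = 0; L2[0][0] = 8

Answer: 8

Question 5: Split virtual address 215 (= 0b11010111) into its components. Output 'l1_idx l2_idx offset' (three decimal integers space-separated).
vaddr = 215 = 0b11010111
  top 2 bits -> l1_idx = 3
  next 3 bits -> l2_idx = 2
  bottom 3 bits -> offset = 7

Answer: 3 2 7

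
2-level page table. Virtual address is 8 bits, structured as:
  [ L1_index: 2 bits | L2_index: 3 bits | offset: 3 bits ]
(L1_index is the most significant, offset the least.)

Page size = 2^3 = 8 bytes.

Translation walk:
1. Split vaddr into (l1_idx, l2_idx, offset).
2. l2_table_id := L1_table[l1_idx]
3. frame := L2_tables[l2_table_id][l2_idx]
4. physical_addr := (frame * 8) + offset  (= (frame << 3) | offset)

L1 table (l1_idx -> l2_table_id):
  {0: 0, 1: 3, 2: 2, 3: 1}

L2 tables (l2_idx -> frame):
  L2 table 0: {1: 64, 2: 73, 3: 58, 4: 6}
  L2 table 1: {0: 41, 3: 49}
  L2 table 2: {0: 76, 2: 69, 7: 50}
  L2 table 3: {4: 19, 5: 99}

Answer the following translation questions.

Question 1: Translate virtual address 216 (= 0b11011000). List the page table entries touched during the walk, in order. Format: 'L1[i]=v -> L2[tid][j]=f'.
Answer: L1[3]=1 -> L2[1][3]=49

Derivation:
vaddr = 216 = 0b11011000
Split: l1_idx=3, l2_idx=3, offset=0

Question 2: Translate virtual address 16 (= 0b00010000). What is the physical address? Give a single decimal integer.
vaddr = 16 = 0b00010000
Split: l1_idx=0, l2_idx=2, offset=0
L1[0] = 0
L2[0][2] = 73
paddr = 73 * 8 + 0 = 584

Answer: 584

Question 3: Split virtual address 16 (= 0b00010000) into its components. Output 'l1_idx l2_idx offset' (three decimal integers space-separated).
Answer: 0 2 0

Derivation:
vaddr = 16 = 0b00010000
  top 2 bits -> l1_idx = 0
  next 3 bits -> l2_idx = 2
  bottom 3 bits -> offset = 0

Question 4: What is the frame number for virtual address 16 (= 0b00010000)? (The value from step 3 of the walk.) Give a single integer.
vaddr = 16: l1_idx=0, l2_idx=2
L1[0] = 0; L2[0][2] = 73

Answer: 73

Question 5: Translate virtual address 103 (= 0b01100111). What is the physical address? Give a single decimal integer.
vaddr = 103 = 0b01100111
Split: l1_idx=1, l2_idx=4, offset=7
L1[1] = 3
L2[3][4] = 19
paddr = 19 * 8 + 7 = 159

Answer: 159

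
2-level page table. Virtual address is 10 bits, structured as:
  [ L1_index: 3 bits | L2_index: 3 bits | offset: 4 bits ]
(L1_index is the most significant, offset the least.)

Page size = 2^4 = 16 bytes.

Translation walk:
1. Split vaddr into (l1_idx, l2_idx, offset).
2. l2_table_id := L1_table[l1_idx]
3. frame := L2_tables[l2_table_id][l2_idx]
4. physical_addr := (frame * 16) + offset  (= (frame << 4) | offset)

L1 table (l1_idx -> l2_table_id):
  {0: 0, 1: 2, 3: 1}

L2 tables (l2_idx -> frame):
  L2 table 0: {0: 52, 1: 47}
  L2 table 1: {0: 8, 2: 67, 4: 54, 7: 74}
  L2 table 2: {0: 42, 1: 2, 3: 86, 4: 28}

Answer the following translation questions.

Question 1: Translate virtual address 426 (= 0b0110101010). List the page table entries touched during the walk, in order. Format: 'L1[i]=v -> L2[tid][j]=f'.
Answer: L1[3]=1 -> L2[1][2]=67

Derivation:
vaddr = 426 = 0b0110101010
Split: l1_idx=3, l2_idx=2, offset=10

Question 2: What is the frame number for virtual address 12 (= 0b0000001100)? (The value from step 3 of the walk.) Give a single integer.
vaddr = 12: l1_idx=0, l2_idx=0
L1[0] = 0; L2[0][0] = 52

Answer: 52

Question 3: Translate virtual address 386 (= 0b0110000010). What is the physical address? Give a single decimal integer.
vaddr = 386 = 0b0110000010
Split: l1_idx=3, l2_idx=0, offset=2
L1[3] = 1
L2[1][0] = 8
paddr = 8 * 16 + 2 = 130

Answer: 130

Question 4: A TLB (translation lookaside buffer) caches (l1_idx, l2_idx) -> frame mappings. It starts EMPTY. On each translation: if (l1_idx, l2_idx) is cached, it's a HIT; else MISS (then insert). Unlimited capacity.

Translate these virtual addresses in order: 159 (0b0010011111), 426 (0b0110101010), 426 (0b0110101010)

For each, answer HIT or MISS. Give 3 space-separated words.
Answer: MISS MISS HIT

Derivation:
vaddr=159: (1,1) not in TLB -> MISS, insert
vaddr=426: (3,2) not in TLB -> MISS, insert
vaddr=426: (3,2) in TLB -> HIT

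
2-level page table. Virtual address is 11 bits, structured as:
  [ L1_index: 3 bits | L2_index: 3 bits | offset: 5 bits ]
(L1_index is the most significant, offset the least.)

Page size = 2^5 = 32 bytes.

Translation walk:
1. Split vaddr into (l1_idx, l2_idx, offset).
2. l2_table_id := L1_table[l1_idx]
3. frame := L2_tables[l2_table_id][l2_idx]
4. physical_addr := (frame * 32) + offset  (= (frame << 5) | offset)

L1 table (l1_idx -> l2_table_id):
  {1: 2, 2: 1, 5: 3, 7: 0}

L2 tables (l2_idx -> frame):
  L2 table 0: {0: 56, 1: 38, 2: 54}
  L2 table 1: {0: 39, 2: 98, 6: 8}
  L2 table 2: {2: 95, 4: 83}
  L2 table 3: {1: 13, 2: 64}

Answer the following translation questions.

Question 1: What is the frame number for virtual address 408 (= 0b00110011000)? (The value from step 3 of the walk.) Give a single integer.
Answer: 83

Derivation:
vaddr = 408: l1_idx=1, l2_idx=4
L1[1] = 2; L2[2][4] = 83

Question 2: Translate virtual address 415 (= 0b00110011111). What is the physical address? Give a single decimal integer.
Answer: 2687

Derivation:
vaddr = 415 = 0b00110011111
Split: l1_idx=1, l2_idx=4, offset=31
L1[1] = 2
L2[2][4] = 83
paddr = 83 * 32 + 31 = 2687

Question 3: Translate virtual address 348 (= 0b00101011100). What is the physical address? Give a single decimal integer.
vaddr = 348 = 0b00101011100
Split: l1_idx=1, l2_idx=2, offset=28
L1[1] = 2
L2[2][2] = 95
paddr = 95 * 32 + 28 = 3068

Answer: 3068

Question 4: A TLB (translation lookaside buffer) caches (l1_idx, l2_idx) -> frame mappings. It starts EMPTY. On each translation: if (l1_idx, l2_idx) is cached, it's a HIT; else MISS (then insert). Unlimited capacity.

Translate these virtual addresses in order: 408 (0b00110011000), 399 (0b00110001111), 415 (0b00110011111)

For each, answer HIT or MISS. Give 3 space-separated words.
vaddr=408: (1,4) not in TLB -> MISS, insert
vaddr=399: (1,4) in TLB -> HIT
vaddr=415: (1,4) in TLB -> HIT

Answer: MISS HIT HIT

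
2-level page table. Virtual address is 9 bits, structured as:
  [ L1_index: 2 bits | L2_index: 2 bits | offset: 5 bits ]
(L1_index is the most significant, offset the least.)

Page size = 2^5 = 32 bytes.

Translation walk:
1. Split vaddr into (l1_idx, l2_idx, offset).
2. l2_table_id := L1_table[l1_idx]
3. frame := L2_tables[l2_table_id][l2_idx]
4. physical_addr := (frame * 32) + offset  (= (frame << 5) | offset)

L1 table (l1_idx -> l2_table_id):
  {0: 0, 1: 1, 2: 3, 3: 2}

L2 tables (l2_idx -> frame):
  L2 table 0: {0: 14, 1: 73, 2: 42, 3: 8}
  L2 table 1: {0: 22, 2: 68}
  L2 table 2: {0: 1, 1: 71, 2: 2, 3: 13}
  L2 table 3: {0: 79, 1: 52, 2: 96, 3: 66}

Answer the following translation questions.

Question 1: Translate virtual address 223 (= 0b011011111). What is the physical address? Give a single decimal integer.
Answer: 2207

Derivation:
vaddr = 223 = 0b011011111
Split: l1_idx=1, l2_idx=2, offset=31
L1[1] = 1
L2[1][2] = 68
paddr = 68 * 32 + 31 = 2207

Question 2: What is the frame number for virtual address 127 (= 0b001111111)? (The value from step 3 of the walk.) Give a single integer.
vaddr = 127: l1_idx=0, l2_idx=3
L1[0] = 0; L2[0][3] = 8

Answer: 8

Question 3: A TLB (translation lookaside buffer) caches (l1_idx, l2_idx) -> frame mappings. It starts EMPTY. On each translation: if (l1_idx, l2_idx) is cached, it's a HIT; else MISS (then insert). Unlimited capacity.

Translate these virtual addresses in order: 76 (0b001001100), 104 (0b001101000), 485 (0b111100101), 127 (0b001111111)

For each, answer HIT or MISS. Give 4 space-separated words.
vaddr=76: (0,2) not in TLB -> MISS, insert
vaddr=104: (0,3) not in TLB -> MISS, insert
vaddr=485: (3,3) not in TLB -> MISS, insert
vaddr=127: (0,3) in TLB -> HIT

Answer: MISS MISS MISS HIT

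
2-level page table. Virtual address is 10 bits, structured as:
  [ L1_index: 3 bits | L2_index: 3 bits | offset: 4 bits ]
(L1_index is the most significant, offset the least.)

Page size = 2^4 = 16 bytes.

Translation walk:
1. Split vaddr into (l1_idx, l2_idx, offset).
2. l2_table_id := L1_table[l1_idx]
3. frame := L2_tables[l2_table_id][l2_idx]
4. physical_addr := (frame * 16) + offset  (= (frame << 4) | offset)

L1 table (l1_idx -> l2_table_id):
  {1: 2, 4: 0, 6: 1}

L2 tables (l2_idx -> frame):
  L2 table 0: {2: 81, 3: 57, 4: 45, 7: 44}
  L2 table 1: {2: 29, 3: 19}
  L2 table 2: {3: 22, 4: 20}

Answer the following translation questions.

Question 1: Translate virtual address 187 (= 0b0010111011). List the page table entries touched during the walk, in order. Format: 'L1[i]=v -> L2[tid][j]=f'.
Answer: L1[1]=2 -> L2[2][3]=22

Derivation:
vaddr = 187 = 0b0010111011
Split: l1_idx=1, l2_idx=3, offset=11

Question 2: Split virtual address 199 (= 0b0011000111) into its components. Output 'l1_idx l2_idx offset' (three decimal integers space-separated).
vaddr = 199 = 0b0011000111
  top 3 bits -> l1_idx = 1
  next 3 bits -> l2_idx = 4
  bottom 4 bits -> offset = 7

Answer: 1 4 7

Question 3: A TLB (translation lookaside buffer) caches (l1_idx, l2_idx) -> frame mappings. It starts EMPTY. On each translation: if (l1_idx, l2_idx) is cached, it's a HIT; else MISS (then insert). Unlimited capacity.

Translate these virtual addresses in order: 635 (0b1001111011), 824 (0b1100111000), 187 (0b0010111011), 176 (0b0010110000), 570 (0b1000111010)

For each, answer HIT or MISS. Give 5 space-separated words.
Answer: MISS MISS MISS HIT MISS

Derivation:
vaddr=635: (4,7) not in TLB -> MISS, insert
vaddr=824: (6,3) not in TLB -> MISS, insert
vaddr=187: (1,3) not in TLB -> MISS, insert
vaddr=176: (1,3) in TLB -> HIT
vaddr=570: (4,3) not in TLB -> MISS, insert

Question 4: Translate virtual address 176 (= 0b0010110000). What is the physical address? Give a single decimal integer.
Answer: 352

Derivation:
vaddr = 176 = 0b0010110000
Split: l1_idx=1, l2_idx=3, offset=0
L1[1] = 2
L2[2][3] = 22
paddr = 22 * 16 + 0 = 352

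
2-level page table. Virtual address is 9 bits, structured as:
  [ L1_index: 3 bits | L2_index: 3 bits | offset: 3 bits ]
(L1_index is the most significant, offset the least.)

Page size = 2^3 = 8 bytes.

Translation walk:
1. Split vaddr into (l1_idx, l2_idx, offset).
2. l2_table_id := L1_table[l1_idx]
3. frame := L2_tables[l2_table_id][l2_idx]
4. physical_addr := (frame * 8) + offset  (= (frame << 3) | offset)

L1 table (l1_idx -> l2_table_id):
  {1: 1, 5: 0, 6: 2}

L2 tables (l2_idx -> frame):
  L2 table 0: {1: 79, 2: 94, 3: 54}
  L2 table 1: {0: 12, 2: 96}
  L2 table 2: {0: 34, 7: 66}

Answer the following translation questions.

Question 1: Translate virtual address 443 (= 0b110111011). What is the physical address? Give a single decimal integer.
Answer: 531

Derivation:
vaddr = 443 = 0b110111011
Split: l1_idx=6, l2_idx=7, offset=3
L1[6] = 2
L2[2][7] = 66
paddr = 66 * 8 + 3 = 531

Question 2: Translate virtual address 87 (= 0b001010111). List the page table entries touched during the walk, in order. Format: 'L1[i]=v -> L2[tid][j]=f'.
vaddr = 87 = 0b001010111
Split: l1_idx=1, l2_idx=2, offset=7

Answer: L1[1]=1 -> L2[1][2]=96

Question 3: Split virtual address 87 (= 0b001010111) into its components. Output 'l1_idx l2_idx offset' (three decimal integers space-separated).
vaddr = 87 = 0b001010111
  top 3 bits -> l1_idx = 1
  next 3 bits -> l2_idx = 2
  bottom 3 bits -> offset = 7

Answer: 1 2 7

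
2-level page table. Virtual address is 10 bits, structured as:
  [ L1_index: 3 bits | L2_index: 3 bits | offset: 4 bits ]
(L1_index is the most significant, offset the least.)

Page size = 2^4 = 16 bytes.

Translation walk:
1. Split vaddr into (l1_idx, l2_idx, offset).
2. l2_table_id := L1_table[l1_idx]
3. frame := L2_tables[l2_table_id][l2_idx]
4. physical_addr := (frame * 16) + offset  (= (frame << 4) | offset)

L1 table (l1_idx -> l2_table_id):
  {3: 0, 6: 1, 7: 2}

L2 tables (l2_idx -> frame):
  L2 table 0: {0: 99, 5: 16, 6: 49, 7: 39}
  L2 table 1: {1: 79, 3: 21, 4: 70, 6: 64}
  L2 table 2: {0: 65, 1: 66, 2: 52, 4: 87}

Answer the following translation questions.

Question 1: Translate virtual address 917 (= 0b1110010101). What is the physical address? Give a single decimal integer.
vaddr = 917 = 0b1110010101
Split: l1_idx=7, l2_idx=1, offset=5
L1[7] = 2
L2[2][1] = 66
paddr = 66 * 16 + 5 = 1061

Answer: 1061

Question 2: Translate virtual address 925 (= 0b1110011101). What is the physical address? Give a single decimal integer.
Answer: 1069

Derivation:
vaddr = 925 = 0b1110011101
Split: l1_idx=7, l2_idx=1, offset=13
L1[7] = 2
L2[2][1] = 66
paddr = 66 * 16 + 13 = 1069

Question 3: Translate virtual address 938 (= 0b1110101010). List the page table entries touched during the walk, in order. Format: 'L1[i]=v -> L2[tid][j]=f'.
vaddr = 938 = 0b1110101010
Split: l1_idx=7, l2_idx=2, offset=10

Answer: L1[7]=2 -> L2[2][2]=52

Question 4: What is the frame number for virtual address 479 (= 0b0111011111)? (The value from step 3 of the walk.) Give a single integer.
Answer: 16

Derivation:
vaddr = 479: l1_idx=3, l2_idx=5
L1[3] = 0; L2[0][5] = 16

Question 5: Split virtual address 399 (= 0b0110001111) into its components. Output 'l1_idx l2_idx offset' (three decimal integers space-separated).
vaddr = 399 = 0b0110001111
  top 3 bits -> l1_idx = 3
  next 3 bits -> l2_idx = 0
  bottom 4 bits -> offset = 15

Answer: 3 0 15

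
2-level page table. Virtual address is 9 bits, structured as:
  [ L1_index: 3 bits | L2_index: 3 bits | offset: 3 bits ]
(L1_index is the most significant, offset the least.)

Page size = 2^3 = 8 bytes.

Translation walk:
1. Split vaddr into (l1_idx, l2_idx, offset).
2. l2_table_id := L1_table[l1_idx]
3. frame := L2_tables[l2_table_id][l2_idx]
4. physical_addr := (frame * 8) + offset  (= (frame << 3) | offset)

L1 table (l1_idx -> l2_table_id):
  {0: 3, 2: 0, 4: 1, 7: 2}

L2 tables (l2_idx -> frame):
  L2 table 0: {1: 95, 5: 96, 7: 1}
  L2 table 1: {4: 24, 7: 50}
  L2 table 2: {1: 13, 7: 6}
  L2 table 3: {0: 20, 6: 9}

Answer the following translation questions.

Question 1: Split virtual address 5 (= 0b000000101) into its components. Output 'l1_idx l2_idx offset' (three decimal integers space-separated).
Answer: 0 0 5

Derivation:
vaddr = 5 = 0b000000101
  top 3 bits -> l1_idx = 0
  next 3 bits -> l2_idx = 0
  bottom 3 bits -> offset = 5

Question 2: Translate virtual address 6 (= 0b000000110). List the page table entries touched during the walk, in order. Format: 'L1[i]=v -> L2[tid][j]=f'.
vaddr = 6 = 0b000000110
Split: l1_idx=0, l2_idx=0, offset=6

Answer: L1[0]=3 -> L2[3][0]=20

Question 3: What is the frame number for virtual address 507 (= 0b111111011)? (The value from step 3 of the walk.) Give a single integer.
Answer: 6

Derivation:
vaddr = 507: l1_idx=7, l2_idx=7
L1[7] = 2; L2[2][7] = 6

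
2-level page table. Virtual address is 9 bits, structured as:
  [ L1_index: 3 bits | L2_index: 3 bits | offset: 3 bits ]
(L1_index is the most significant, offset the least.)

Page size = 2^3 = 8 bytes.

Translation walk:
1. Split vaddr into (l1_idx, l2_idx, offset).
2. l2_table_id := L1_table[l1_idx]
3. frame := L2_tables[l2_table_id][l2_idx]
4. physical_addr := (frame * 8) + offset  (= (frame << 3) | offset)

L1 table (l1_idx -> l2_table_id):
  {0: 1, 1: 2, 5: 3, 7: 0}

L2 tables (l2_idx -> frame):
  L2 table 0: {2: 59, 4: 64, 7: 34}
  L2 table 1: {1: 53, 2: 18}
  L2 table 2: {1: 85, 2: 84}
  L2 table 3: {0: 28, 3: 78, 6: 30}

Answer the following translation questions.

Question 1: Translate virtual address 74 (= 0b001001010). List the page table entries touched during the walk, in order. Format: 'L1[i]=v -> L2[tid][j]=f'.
Answer: L1[1]=2 -> L2[2][1]=85

Derivation:
vaddr = 74 = 0b001001010
Split: l1_idx=1, l2_idx=1, offset=2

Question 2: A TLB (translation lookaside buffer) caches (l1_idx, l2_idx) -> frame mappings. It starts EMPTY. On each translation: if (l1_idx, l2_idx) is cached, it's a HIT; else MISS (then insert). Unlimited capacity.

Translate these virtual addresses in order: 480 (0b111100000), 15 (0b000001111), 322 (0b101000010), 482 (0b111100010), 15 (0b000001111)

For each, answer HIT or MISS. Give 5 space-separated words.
Answer: MISS MISS MISS HIT HIT

Derivation:
vaddr=480: (7,4) not in TLB -> MISS, insert
vaddr=15: (0,1) not in TLB -> MISS, insert
vaddr=322: (5,0) not in TLB -> MISS, insert
vaddr=482: (7,4) in TLB -> HIT
vaddr=15: (0,1) in TLB -> HIT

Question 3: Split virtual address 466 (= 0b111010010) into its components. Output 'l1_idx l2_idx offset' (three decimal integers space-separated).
vaddr = 466 = 0b111010010
  top 3 bits -> l1_idx = 7
  next 3 bits -> l2_idx = 2
  bottom 3 bits -> offset = 2

Answer: 7 2 2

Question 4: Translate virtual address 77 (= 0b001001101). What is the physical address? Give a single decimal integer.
vaddr = 77 = 0b001001101
Split: l1_idx=1, l2_idx=1, offset=5
L1[1] = 2
L2[2][1] = 85
paddr = 85 * 8 + 5 = 685

Answer: 685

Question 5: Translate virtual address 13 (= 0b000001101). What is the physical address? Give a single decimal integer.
Answer: 429

Derivation:
vaddr = 13 = 0b000001101
Split: l1_idx=0, l2_idx=1, offset=5
L1[0] = 1
L2[1][1] = 53
paddr = 53 * 8 + 5 = 429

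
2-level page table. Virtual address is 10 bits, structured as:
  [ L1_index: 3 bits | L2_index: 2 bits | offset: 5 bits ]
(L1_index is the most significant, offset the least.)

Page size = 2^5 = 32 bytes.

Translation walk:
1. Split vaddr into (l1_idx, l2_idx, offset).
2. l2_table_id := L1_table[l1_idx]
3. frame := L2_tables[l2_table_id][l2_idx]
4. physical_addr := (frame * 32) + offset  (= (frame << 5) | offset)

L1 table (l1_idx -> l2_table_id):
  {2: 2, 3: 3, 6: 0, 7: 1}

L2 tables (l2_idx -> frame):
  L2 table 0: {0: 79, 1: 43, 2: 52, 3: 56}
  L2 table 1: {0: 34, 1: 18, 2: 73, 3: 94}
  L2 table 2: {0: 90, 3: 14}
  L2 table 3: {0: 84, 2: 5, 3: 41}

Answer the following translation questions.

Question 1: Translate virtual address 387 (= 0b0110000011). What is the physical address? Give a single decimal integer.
vaddr = 387 = 0b0110000011
Split: l1_idx=3, l2_idx=0, offset=3
L1[3] = 3
L2[3][0] = 84
paddr = 84 * 32 + 3 = 2691

Answer: 2691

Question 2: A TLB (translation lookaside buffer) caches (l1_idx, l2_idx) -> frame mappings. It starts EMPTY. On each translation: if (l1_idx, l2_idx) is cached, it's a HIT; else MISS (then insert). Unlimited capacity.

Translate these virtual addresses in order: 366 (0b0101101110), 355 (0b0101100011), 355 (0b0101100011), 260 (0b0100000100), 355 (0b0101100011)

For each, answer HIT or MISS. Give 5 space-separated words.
Answer: MISS HIT HIT MISS HIT

Derivation:
vaddr=366: (2,3) not in TLB -> MISS, insert
vaddr=355: (2,3) in TLB -> HIT
vaddr=355: (2,3) in TLB -> HIT
vaddr=260: (2,0) not in TLB -> MISS, insert
vaddr=355: (2,3) in TLB -> HIT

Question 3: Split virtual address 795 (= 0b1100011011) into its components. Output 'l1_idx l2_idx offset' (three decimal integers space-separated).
vaddr = 795 = 0b1100011011
  top 3 bits -> l1_idx = 6
  next 2 bits -> l2_idx = 0
  bottom 5 bits -> offset = 27

Answer: 6 0 27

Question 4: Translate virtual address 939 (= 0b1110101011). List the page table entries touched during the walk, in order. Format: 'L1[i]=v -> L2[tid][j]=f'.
vaddr = 939 = 0b1110101011
Split: l1_idx=7, l2_idx=1, offset=11

Answer: L1[7]=1 -> L2[1][1]=18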